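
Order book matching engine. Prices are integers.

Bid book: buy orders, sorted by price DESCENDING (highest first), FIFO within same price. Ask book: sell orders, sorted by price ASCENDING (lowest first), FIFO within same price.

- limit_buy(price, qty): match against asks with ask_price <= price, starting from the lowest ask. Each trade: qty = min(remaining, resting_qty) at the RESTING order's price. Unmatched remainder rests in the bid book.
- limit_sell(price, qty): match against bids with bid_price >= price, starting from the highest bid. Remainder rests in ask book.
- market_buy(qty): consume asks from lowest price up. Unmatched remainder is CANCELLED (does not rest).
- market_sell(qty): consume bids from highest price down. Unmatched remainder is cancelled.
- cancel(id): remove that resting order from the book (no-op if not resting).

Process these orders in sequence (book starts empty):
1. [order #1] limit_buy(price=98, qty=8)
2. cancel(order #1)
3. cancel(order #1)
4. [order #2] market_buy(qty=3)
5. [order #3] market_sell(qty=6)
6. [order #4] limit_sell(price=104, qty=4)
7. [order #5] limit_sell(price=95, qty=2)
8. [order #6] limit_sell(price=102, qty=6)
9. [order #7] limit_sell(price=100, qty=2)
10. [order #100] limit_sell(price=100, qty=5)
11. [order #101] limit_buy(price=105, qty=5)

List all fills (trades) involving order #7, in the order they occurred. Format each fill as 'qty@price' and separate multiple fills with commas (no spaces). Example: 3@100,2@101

After op 1 [order #1] limit_buy(price=98, qty=8): fills=none; bids=[#1:8@98] asks=[-]
After op 2 cancel(order #1): fills=none; bids=[-] asks=[-]
After op 3 cancel(order #1): fills=none; bids=[-] asks=[-]
After op 4 [order #2] market_buy(qty=3): fills=none; bids=[-] asks=[-]
After op 5 [order #3] market_sell(qty=6): fills=none; bids=[-] asks=[-]
After op 6 [order #4] limit_sell(price=104, qty=4): fills=none; bids=[-] asks=[#4:4@104]
After op 7 [order #5] limit_sell(price=95, qty=2): fills=none; bids=[-] asks=[#5:2@95 #4:4@104]
After op 8 [order #6] limit_sell(price=102, qty=6): fills=none; bids=[-] asks=[#5:2@95 #6:6@102 #4:4@104]
After op 9 [order #7] limit_sell(price=100, qty=2): fills=none; bids=[-] asks=[#5:2@95 #7:2@100 #6:6@102 #4:4@104]
After op 10 [order #100] limit_sell(price=100, qty=5): fills=none; bids=[-] asks=[#5:2@95 #7:2@100 #100:5@100 #6:6@102 #4:4@104]
After op 11 [order #101] limit_buy(price=105, qty=5): fills=#101x#5:2@95 #101x#7:2@100 #101x#100:1@100; bids=[-] asks=[#100:4@100 #6:6@102 #4:4@104]

Answer: 2@100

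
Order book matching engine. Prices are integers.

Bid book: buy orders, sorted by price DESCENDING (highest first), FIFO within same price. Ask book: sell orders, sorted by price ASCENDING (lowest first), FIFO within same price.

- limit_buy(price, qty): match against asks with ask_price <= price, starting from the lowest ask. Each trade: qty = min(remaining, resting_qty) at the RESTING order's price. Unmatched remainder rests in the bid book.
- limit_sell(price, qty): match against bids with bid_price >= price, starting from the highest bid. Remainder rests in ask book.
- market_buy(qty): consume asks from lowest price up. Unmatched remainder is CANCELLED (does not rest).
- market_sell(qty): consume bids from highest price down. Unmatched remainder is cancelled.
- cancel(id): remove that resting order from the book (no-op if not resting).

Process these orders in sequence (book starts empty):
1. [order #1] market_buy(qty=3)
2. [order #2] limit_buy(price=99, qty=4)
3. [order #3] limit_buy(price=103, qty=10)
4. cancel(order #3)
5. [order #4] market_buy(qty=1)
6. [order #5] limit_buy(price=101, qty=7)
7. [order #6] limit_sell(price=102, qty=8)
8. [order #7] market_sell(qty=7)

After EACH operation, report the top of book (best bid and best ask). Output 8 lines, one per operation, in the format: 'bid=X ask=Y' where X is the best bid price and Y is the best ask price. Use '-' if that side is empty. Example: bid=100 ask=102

Answer: bid=- ask=-
bid=99 ask=-
bid=103 ask=-
bid=99 ask=-
bid=99 ask=-
bid=101 ask=-
bid=101 ask=102
bid=99 ask=102

Derivation:
After op 1 [order #1] market_buy(qty=3): fills=none; bids=[-] asks=[-]
After op 2 [order #2] limit_buy(price=99, qty=4): fills=none; bids=[#2:4@99] asks=[-]
After op 3 [order #3] limit_buy(price=103, qty=10): fills=none; bids=[#3:10@103 #2:4@99] asks=[-]
After op 4 cancel(order #3): fills=none; bids=[#2:4@99] asks=[-]
After op 5 [order #4] market_buy(qty=1): fills=none; bids=[#2:4@99] asks=[-]
After op 6 [order #5] limit_buy(price=101, qty=7): fills=none; bids=[#5:7@101 #2:4@99] asks=[-]
After op 7 [order #6] limit_sell(price=102, qty=8): fills=none; bids=[#5:7@101 #2:4@99] asks=[#6:8@102]
After op 8 [order #7] market_sell(qty=7): fills=#5x#7:7@101; bids=[#2:4@99] asks=[#6:8@102]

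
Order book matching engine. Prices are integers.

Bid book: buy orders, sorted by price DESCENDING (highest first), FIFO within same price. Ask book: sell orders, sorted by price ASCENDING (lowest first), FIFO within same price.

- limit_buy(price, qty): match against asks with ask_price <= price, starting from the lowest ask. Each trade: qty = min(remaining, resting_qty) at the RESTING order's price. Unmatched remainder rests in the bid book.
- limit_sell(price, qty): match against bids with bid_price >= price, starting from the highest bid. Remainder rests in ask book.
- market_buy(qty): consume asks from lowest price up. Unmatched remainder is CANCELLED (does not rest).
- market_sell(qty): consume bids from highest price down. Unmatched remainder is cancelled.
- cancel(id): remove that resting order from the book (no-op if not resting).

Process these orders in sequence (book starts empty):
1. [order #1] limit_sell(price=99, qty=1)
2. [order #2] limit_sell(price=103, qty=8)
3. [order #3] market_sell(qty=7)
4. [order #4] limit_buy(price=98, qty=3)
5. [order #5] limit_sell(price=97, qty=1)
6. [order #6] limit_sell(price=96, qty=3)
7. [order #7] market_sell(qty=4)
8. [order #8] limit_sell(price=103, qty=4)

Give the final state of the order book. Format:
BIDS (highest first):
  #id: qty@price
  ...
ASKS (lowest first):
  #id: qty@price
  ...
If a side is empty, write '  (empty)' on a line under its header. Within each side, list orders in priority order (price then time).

After op 1 [order #1] limit_sell(price=99, qty=1): fills=none; bids=[-] asks=[#1:1@99]
After op 2 [order #2] limit_sell(price=103, qty=8): fills=none; bids=[-] asks=[#1:1@99 #2:8@103]
After op 3 [order #3] market_sell(qty=7): fills=none; bids=[-] asks=[#1:1@99 #2:8@103]
After op 4 [order #4] limit_buy(price=98, qty=3): fills=none; bids=[#4:3@98] asks=[#1:1@99 #2:8@103]
After op 5 [order #5] limit_sell(price=97, qty=1): fills=#4x#5:1@98; bids=[#4:2@98] asks=[#1:1@99 #2:8@103]
After op 6 [order #6] limit_sell(price=96, qty=3): fills=#4x#6:2@98; bids=[-] asks=[#6:1@96 #1:1@99 #2:8@103]
After op 7 [order #7] market_sell(qty=4): fills=none; bids=[-] asks=[#6:1@96 #1:1@99 #2:8@103]
After op 8 [order #8] limit_sell(price=103, qty=4): fills=none; bids=[-] asks=[#6:1@96 #1:1@99 #2:8@103 #8:4@103]

Answer: BIDS (highest first):
  (empty)
ASKS (lowest first):
  #6: 1@96
  #1: 1@99
  #2: 8@103
  #8: 4@103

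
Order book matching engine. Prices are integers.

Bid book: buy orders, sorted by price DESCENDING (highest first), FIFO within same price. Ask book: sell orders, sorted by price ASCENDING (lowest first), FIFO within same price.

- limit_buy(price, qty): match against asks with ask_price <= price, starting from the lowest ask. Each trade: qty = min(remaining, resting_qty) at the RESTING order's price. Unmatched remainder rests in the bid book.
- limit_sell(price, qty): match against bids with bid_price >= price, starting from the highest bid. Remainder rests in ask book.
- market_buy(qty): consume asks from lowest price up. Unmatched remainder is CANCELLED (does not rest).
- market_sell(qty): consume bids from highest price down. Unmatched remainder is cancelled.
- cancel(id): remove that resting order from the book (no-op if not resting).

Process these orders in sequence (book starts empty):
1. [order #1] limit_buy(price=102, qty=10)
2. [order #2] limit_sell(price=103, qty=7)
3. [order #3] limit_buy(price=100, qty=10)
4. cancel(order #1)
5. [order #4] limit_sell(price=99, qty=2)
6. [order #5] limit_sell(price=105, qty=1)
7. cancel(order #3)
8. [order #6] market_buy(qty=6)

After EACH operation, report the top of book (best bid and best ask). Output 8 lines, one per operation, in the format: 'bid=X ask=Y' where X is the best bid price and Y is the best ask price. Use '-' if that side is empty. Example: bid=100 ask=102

Answer: bid=102 ask=-
bid=102 ask=103
bid=102 ask=103
bid=100 ask=103
bid=100 ask=103
bid=100 ask=103
bid=- ask=103
bid=- ask=103

Derivation:
After op 1 [order #1] limit_buy(price=102, qty=10): fills=none; bids=[#1:10@102] asks=[-]
After op 2 [order #2] limit_sell(price=103, qty=7): fills=none; bids=[#1:10@102] asks=[#2:7@103]
After op 3 [order #3] limit_buy(price=100, qty=10): fills=none; bids=[#1:10@102 #3:10@100] asks=[#2:7@103]
After op 4 cancel(order #1): fills=none; bids=[#3:10@100] asks=[#2:7@103]
After op 5 [order #4] limit_sell(price=99, qty=2): fills=#3x#4:2@100; bids=[#3:8@100] asks=[#2:7@103]
After op 6 [order #5] limit_sell(price=105, qty=1): fills=none; bids=[#3:8@100] asks=[#2:7@103 #5:1@105]
After op 7 cancel(order #3): fills=none; bids=[-] asks=[#2:7@103 #5:1@105]
After op 8 [order #6] market_buy(qty=6): fills=#6x#2:6@103; bids=[-] asks=[#2:1@103 #5:1@105]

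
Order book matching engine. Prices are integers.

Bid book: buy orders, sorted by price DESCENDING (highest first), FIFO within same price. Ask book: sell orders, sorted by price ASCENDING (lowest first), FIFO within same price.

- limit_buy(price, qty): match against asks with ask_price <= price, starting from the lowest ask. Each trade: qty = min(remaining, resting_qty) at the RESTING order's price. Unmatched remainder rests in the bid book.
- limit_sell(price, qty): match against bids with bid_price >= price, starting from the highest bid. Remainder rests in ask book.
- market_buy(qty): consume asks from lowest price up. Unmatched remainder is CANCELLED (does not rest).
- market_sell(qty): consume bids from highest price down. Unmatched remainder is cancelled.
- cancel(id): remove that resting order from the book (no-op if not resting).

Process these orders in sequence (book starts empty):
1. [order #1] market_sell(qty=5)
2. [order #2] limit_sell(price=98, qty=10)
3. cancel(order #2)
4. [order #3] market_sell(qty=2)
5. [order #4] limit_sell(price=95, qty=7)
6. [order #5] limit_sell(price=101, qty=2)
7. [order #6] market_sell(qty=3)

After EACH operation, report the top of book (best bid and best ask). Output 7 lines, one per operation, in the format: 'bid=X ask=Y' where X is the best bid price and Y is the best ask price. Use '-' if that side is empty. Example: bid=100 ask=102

After op 1 [order #1] market_sell(qty=5): fills=none; bids=[-] asks=[-]
After op 2 [order #2] limit_sell(price=98, qty=10): fills=none; bids=[-] asks=[#2:10@98]
After op 3 cancel(order #2): fills=none; bids=[-] asks=[-]
After op 4 [order #3] market_sell(qty=2): fills=none; bids=[-] asks=[-]
After op 5 [order #4] limit_sell(price=95, qty=7): fills=none; bids=[-] asks=[#4:7@95]
After op 6 [order #5] limit_sell(price=101, qty=2): fills=none; bids=[-] asks=[#4:7@95 #5:2@101]
After op 7 [order #6] market_sell(qty=3): fills=none; bids=[-] asks=[#4:7@95 #5:2@101]

Answer: bid=- ask=-
bid=- ask=98
bid=- ask=-
bid=- ask=-
bid=- ask=95
bid=- ask=95
bid=- ask=95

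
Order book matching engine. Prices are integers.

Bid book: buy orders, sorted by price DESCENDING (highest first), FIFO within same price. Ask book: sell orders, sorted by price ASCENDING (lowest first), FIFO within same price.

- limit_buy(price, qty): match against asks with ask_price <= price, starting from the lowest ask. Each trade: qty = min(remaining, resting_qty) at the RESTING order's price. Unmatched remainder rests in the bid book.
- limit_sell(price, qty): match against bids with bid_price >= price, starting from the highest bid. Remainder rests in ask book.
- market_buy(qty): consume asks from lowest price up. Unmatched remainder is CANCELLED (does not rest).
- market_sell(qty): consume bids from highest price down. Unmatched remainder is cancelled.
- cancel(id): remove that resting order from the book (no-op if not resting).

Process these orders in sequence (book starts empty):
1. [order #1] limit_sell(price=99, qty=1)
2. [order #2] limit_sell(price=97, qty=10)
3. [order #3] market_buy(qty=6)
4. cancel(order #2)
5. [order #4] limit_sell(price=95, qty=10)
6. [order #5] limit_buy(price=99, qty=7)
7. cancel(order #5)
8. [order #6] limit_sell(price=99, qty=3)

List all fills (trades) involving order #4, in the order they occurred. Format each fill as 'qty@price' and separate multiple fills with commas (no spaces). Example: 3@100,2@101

Answer: 7@95

Derivation:
After op 1 [order #1] limit_sell(price=99, qty=1): fills=none; bids=[-] asks=[#1:1@99]
After op 2 [order #2] limit_sell(price=97, qty=10): fills=none; bids=[-] asks=[#2:10@97 #1:1@99]
After op 3 [order #3] market_buy(qty=6): fills=#3x#2:6@97; bids=[-] asks=[#2:4@97 #1:1@99]
After op 4 cancel(order #2): fills=none; bids=[-] asks=[#1:1@99]
After op 5 [order #4] limit_sell(price=95, qty=10): fills=none; bids=[-] asks=[#4:10@95 #1:1@99]
After op 6 [order #5] limit_buy(price=99, qty=7): fills=#5x#4:7@95; bids=[-] asks=[#4:3@95 #1:1@99]
After op 7 cancel(order #5): fills=none; bids=[-] asks=[#4:3@95 #1:1@99]
After op 8 [order #6] limit_sell(price=99, qty=3): fills=none; bids=[-] asks=[#4:3@95 #1:1@99 #6:3@99]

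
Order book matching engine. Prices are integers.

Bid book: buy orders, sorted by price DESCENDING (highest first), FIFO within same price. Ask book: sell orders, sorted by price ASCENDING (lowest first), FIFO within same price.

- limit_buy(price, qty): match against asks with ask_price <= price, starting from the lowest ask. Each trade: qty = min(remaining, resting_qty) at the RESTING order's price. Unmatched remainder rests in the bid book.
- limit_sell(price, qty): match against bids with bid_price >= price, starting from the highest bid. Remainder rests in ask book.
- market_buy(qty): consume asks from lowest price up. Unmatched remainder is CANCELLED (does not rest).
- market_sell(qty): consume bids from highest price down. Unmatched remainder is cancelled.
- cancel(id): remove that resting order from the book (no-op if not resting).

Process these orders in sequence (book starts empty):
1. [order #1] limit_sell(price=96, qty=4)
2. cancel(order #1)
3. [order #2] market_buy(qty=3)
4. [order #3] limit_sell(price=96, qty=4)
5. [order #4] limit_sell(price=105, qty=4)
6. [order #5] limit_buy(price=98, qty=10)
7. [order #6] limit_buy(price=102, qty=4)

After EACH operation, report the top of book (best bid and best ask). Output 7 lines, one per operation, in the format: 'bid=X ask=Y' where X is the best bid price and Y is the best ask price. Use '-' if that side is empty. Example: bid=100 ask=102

After op 1 [order #1] limit_sell(price=96, qty=4): fills=none; bids=[-] asks=[#1:4@96]
After op 2 cancel(order #1): fills=none; bids=[-] asks=[-]
After op 3 [order #2] market_buy(qty=3): fills=none; bids=[-] asks=[-]
After op 4 [order #3] limit_sell(price=96, qty=4): fills=none; bids=[-] asks=[#3:4@96]
After op 5 [order #4] limit_sell(price=105, qty=4): fills=none; bids=[-] asks=[#3:4@96 #4:4@105]
After op 6 [order #5] limit_buy(price=98, qty=10): fills=#5x#3:4@96; bids=[#5:6@98] asks=[#4:4@105]
After op 7 [order #6] limit_buy(price=102, qty=4): fills=none; bids=[#6:4@102 #5:6@98] asks=[#4:4@105]

Answer: bid=- ask=96
bid=- ask=-
bid=- ask=-
bid=- ask=96
bid=- ask=96
bid=98 ask=105
bid=102 ask=105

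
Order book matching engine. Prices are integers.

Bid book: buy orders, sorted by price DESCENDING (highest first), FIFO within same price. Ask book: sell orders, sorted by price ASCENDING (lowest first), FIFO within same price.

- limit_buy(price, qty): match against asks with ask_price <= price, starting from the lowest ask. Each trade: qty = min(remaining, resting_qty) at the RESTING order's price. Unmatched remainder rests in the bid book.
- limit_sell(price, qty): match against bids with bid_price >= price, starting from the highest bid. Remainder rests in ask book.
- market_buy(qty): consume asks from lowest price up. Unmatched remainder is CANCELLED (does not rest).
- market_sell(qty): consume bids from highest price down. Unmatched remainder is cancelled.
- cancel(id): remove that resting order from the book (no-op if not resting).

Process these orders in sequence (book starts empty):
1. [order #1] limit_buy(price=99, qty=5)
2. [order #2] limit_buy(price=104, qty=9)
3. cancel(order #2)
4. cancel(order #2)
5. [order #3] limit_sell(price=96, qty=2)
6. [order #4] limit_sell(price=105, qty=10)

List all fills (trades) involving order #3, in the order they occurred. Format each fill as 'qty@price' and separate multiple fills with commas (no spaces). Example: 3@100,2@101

After op 1 [order #1] limit_buy(price=99, qty=5): fills=none; bids=[#1:5@99] asks=[-]
After op 2 [order #2] limit_buy(price=104, qty=9): fills=none; bids=[#2:9@104 #1:5@99] asks=[-]
After op 3 cancel(order #2): fills=none; bids=[#1:5@99] asks=[-]
After op 4 cancel(order #2): fills=none; bids=[#1:5@99] asks=[-]
After op 5 [order #3] limit_sell(price=96, qty=2): fills=#1x#3:2@99; bids=[#1:3@99] asks=[-]
After op 6 [order #4] limit_sell(price=105, qty=10): fills=none; bids=[#1:3@99] asks=[#4:10@105]

Answer: 2@99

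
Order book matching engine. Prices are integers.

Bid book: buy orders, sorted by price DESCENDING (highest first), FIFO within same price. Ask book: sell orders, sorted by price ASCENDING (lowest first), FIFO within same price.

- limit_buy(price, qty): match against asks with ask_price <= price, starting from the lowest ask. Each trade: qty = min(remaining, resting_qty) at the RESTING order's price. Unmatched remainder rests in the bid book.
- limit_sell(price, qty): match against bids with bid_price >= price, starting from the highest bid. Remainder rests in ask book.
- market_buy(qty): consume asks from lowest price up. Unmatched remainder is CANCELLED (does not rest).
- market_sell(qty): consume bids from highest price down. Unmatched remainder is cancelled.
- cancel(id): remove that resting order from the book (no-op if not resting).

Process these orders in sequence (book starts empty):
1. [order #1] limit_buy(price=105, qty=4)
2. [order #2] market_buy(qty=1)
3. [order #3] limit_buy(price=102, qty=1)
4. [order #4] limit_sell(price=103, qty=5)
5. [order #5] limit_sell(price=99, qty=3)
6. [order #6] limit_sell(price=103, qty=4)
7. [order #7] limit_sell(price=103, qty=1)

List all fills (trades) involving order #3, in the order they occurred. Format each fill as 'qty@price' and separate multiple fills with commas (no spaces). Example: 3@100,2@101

Answer: 1@102

Derivation:
After op 1 [order #1] limit_buy(price=105, qty=4): fills=none; bids=[#1:4@105] asks=[-]
After op 2 [order #2] market_buy(qty=1): fills=none; bids=[#1:4@105] asks=[-]
After op 3 [order #3] limit_buy(price=102, qty=1): fills=none; bids=[#1:4@105 #3:1@102] asks=[-]
After op 4 [order #4] limit_sell(price=103, qty=5): fills=#1x#4:4@105; bids=[#3:1@102] asks=[#4:1@103]
After op 5 [order #5] limit_sell(price=99, qty=3): fills=#3x#5:1@102; bids=[-] asks=[#5:2@99 #4:1@103]
After op 6 [order #6] limit_sell(price=103, qty=4): fills=none; bids=[-] asks=[#5:2@99 #4:1@103 #6:4@103]
After op 7 [order #7] limit_sell(price=103, qty=1): fills=none; bids=[-] asks=[#5:2@99 #4:1@103 #6:4@103 #7:1@103]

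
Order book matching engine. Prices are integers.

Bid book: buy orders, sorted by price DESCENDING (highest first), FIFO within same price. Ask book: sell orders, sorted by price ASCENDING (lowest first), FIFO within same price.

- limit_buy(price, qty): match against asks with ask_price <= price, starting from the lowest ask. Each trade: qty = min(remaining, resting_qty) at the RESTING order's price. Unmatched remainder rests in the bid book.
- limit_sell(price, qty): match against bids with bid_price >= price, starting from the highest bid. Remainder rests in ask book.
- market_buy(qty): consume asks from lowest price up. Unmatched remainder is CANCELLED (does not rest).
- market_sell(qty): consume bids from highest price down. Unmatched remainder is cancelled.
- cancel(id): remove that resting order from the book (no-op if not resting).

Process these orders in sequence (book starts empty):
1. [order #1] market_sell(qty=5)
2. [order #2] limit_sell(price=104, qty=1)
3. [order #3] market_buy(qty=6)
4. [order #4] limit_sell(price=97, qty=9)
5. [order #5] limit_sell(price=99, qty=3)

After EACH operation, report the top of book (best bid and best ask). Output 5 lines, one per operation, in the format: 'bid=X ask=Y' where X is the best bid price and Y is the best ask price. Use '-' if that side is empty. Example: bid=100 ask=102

After op 1 [order #1] market_sell(qty=5): fills=none; bids=[-] asks=[-]
After op 2 [order #2] limit_sell(price=104, qty=1): fills=none; bids=[-] asks=[#2:1@104]
After op 3 [order #3] market_buy(qty=6): fills=#3x#2:1@104; bids=[-] asks=[-]
After op 4 [order #4] limit_sell(price=97, qty=9): fills=none; bids=[-] asks=[#4:9@97]
After op 5 [order #5] limit_sell(price=99, qty=3): fills=none; bids=[-] asks=[#4:9@97 #5:3@99]

Answer: bid=- ask=-
bid=- ask=104
bid=- ask=-
bid=- ask=97
bid=- ask=97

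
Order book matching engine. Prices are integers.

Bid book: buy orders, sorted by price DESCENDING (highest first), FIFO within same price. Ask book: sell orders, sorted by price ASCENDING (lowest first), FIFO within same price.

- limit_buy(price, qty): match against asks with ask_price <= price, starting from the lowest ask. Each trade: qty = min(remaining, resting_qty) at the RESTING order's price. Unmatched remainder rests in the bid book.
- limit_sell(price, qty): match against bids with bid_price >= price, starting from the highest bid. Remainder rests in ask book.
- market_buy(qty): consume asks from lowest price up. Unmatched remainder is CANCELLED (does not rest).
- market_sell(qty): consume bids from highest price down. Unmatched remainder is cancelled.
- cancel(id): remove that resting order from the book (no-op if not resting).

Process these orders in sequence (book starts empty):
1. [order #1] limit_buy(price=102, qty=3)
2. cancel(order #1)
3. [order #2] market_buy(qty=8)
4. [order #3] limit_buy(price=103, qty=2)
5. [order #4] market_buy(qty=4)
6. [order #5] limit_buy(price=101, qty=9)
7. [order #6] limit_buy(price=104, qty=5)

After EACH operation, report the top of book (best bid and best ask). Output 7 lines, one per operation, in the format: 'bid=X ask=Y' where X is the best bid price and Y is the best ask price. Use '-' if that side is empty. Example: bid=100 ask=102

Answer: bid=102 ask=-
bid=- ask=-
bid=- ask=-
bid=103 ask=-
bid=103 ask=-
bid=103 ask=-
bid=104 ask=-

Derivation:
After op 1 [order #1] limit_buy(price=102, qty=3): fills=none; bids=[#1:3@102] asks=[-]
After op 2 cancel(order #1): fills=none; bids=[-] asks=[-]
After op 3 [order #2] market_buy(qty=8): fills=none; bids=[-] asks=[-]
After op 4 [order #3] limit_buy(price=103, qty=2): fills=none; bids=[#3:2@103] asks=[-]
After op 5 [order #4] market_buy(qty=4): fills=none; bids=[#3:2@103] asks=[-]
After op 6 [order #5] limit_buy(price=101, qty=9): fills=none; bids=[#3:2@103 #5:9@101] asks=[-]
After op 7 [order #6] limit_buy(price=104, qty=5): fills=none; bids=[#6:5@104 #3:2@103 #5:9@101] asks=[-]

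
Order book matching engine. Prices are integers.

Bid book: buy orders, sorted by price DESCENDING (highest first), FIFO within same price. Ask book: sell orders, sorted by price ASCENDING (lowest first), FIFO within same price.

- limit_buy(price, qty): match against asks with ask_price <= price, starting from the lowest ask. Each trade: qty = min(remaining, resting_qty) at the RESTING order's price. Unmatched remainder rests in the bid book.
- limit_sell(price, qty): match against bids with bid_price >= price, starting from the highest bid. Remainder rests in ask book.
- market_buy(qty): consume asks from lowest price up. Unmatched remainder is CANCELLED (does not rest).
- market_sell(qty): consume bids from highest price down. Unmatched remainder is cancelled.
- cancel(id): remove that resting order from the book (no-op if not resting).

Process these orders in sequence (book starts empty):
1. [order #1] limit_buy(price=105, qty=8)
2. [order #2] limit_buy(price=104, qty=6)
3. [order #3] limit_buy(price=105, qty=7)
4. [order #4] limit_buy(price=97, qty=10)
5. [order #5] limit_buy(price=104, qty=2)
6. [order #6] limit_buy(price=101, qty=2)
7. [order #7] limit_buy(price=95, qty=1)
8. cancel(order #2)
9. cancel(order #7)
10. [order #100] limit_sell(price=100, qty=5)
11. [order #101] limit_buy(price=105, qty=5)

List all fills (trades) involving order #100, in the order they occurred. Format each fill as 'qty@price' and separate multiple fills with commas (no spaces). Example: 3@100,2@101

Answer: 5@105

Derivation:
After op 1 [order #1] limit_buy(price=105, qty=8): fills=none; bids=[#1:8@105] asks=[-]
After op 2 [order #2] limit_buy(price=104, qty=6): fills=none; bids=[#1:8@105 #2:6@104] asks=[-]
After op 3 [order #3] limit_buy(price=105, qty=7): fills=none; bids=[#1:8@105 #3:7@105 #2:6@104] asks=[-]
After op 4 [order #4] limit_buy(price=97, qty=10): fills=none; bids=[#1:8@105 #3:7@105 #2:6@104 #4:10@97] asks=[-]
After op 5 [order #5] limit_buy(price=104, qty=2): fills=none; bids=[#1:8@105 #3:7@105 #2:6@104 #5:2@104 #4:10@97] asks=[-]
After op 6 [order #6] limit_buy(price=101, qty=2): fills=none; bids=[#1:8@105 #3:7@105 #2:6@104 #5:2@104 #6:2@101 #4:10@97] asks=[-]
After op 7 [order #7] limit_buy(price=95, qty=1): fills=none; bids=[#1:8@105 #3:7@105 #2:6@104 #5:2@104 #6:2@101 #4:10@97 #7:1@95] asks=[-]
After op 8 cancel(order #2): fills=none; bids=[#1:8@105 #3:7@105 #5:2@104 #6:2@101 #4:10@97 #7:1@95] asks=[-]
After op 9 cancel(order #7): fills=none; bids=[#1:8@105 #3:7@105 #5:2@104 #6:2@101 #4:10@97] asks=[-]
After op 10 [order #100] limit_sell(price=100, qty=5): fills=#1x#100:5@105; bids=[#1:3@105 #3:7@105 #5:2@104 #6:2@101 #4:10@97] asks=[-]
After op 11 [order #101] limit_buy(price=105, qty=5): fills=none; bids=[#1:3@105 #3:7@105 #101:5@105 #5:2@104 #6:2@101 #4:10@97] asks=[-]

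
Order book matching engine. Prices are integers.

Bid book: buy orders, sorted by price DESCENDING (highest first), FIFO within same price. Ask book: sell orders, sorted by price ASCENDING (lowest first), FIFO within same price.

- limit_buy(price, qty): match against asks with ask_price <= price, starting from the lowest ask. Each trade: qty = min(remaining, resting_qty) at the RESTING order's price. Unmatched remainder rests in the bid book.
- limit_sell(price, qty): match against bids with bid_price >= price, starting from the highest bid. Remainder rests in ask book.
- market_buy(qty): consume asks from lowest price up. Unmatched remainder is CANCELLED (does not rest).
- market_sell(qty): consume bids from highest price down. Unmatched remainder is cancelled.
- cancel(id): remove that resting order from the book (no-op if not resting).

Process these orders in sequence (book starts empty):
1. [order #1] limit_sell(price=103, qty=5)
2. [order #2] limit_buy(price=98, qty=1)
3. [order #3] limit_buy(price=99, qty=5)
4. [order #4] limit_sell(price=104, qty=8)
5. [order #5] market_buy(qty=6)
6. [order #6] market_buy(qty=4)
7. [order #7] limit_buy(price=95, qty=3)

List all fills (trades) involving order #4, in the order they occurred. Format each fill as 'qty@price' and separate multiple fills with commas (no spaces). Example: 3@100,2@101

Answer: 1@104,4@104

Derivation:
After op 1 [order #1] limit_sell(price=103, qty=5): fills=none; bids=[-] asks=[#1:5@103]
After op 2 [order #2] limit_buy(price=98, qty=1): fills=none; bids=[#2:1@98] asks=[#1:5@103]
After op 3 [order #3] limit_buy(price=99, qty=5): fills=none; bids=[#3:5@99 #2:1@98] asks=[#1:5@103]
After op 4 [order #4] limit_sell(price=104, qty=8): fills=none; bids=[#3:5@99 #2:1@98] asks=[#1:5@103 #4:8@104]
After op 5 [order #5] market_buy(qty=6): fills=#5x#1:5@103 #5x#4:1@104; bids=[#3:5@99 #2:1@98] asks=[#4:7@104]
After op 6 [order #6] market_buy(qty=4): fills=#6x#4:4@104; bids=[#3:5@99 #2:1@98] asks=[#4:3@104]
After op 7 [order #7] limit_buy(price=95, qty=3): fills=none; bids=[#3:5@99 #2:1@98 #7:3@95] asks=[#4:3@104]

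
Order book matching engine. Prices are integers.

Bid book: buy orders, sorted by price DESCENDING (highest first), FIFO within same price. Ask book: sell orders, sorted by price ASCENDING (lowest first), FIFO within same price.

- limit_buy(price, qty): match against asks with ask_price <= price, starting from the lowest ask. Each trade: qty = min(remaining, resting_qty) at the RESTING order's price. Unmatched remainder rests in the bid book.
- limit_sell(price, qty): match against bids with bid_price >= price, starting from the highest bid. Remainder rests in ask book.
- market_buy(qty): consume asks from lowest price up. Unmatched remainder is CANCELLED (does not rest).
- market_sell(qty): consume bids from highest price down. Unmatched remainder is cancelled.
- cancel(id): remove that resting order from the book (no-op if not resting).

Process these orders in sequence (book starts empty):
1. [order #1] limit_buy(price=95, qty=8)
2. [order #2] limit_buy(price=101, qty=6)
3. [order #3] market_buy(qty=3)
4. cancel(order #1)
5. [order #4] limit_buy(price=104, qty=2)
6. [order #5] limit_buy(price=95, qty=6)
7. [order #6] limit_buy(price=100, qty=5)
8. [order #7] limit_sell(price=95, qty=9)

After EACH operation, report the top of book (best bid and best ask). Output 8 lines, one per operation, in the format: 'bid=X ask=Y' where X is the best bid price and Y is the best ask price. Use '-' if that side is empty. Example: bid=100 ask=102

Answer: bid=95 ask=-
bid=101 ask=-
bid=101 ask=-
bid=101 ask=-
bid=104 ask=-
bid=104 ask=-
bid=104 ask=-
bid=100 ask=-

Derivation:
After op 1 [order #1] limit_buy(price=95, qty=8): fills=none; bids=[#1:8@95] asks=[-]
After op 2 [order #2] limit_buy(price=101, qty=6): fills=none; bids=[#2:6@101 #1:8@95] asks=[-]
After op 3 [order #3] market_buy(qty=3): fills=none; bids=[#2:6@101 #1:8@95] asks=[-]
After op 4 cancel(order #1): fills=none; bids=[#2:6@101] asks=[-]
After op 5 [order #4] limit_buy(price=104, qty=2): fills=none; bids=[#4:2@104 #2:6@101] asks=[-]
After op 6 [order #5] limit_buy(price=95, qty=6): fills=none; bids=[#4:2@104 #2:6@101 #5:6@95] asks=[-]
After op 7 [order #6] limit_buy(price=100, qty=5): fills=none; bids=[#4:2@104 #2:6@101 #6:5@100 #5:6@95] asks=[-]
After op 8 [order #7] limit_sell(price=95, qty=9): fills=#4x#7:2@104 #2x#7:6@101 #6x#7:1@100; bids=[#6:4@100 #5:6@95] asks=[-]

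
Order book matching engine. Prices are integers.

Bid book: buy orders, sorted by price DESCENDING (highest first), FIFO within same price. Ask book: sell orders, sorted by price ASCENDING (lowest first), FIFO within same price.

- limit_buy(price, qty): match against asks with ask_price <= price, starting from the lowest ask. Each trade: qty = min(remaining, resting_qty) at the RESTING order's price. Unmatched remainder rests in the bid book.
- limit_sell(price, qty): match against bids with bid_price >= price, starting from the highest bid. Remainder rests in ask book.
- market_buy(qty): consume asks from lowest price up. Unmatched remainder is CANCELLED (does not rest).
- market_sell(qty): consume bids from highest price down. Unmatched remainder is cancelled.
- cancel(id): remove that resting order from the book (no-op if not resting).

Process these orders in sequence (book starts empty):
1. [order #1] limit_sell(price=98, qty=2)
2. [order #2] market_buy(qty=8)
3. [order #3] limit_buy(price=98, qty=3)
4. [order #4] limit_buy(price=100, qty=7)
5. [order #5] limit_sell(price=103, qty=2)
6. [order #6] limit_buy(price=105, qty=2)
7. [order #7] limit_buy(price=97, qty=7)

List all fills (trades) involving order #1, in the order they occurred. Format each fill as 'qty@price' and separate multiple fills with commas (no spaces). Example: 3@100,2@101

Answer: 2@98

Derivation:
After op 1 [order #1] limit_sell(price=98, qty=2): fills=none; bids=[-] asks=[#1:2@98]
After op 2 [order #2] market_buy(qty=8): fills=#2x#1:2@98; bids=[-] asks=[-]
After op 3 [order #3] limit_buy(price=98, qty=3): fills=none; bids=[#3:3@98] asks=[-]
After op 4 [order #4] limit_buy(price=100, qty=7): fills=none; bids=[#4:7@100 #3:3@98] asks=[-]
After op 5 [order #5] limit_sell(price=103, qty=2): fills=none; bids=[#4:7@100 #3:3@98] asks=[#5:2@103]
After op 6 [order #6] limit_buy(price=105, qty=2): fills=#6x#5:2@103; bids=[#4:7@100 #3:3@98] asks=[-]
After op 7 [order #7] limit_buy(price=97, qty=7): fills=none; bids=[#4:7@100 #3:3@98 #7:7@97] asks=[-]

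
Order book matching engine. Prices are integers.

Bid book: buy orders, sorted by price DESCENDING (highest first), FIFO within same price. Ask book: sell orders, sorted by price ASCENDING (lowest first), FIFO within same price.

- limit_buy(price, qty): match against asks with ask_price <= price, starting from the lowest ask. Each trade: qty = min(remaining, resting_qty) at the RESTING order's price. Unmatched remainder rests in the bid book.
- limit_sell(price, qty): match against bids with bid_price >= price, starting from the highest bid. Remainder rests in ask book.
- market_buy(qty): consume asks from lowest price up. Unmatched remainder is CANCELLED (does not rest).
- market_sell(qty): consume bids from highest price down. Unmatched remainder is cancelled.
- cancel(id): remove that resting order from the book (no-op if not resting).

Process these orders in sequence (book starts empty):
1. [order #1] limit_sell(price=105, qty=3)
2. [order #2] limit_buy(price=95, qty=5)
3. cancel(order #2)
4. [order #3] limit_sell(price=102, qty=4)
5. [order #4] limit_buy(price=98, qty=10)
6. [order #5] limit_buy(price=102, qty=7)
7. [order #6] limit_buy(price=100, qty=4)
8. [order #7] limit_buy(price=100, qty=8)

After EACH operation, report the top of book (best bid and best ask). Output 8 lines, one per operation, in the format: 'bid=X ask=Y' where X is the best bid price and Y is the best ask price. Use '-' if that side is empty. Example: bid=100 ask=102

Answer: bid=- ask=105
bid=95 ask=105
bid=- ask=105
bid=- ask=102
bid=98 ask=102
bid=102 ask=105
bid=102 ask=105
bid=102 ask=105

Derivation:
After op 1 [order #1] limit_sell(price=105, qty=3): fills=none; bids=[-] asks=[#1:3@105]
After op 2 [order #2] limit_buy(price=95, qty=5): fills=none; bids=[#2:5@95] asks=[#1:3@105]
After op 3 cancel(order #2): fills=none; bids=[-] asks=[#1:3@105]
After op 4 [order #3] limit_sell(price=102, qty=4): fills=none; bids=[-] asks=[#3:4@102 #1:3@105]
After op 5 [order #4] limit_buy(price=98, qty=10): fills=none; bids=[#4:10@98] asks=[#3:4@102 #1:3@105]
After op 6 [order #5] limit_buy(price=102, qty=7): fills=#5x#3:4@102; bids=[#5:3@102 #4:10@98] asks=[#1:3@105]
After op 7 [order #6] limit_buy(price=100, qty=4): fills=none; bids=[#5:3@102 #6:4@100 #4:10@98] asks=[#1:3@105]
After op 8 [order #7] limit_buy(price=100, qty=8): fills=none; bids=[#5:3@102 #6:4@100 #7:8@100 #4:10@98] asks=[#1:3@105]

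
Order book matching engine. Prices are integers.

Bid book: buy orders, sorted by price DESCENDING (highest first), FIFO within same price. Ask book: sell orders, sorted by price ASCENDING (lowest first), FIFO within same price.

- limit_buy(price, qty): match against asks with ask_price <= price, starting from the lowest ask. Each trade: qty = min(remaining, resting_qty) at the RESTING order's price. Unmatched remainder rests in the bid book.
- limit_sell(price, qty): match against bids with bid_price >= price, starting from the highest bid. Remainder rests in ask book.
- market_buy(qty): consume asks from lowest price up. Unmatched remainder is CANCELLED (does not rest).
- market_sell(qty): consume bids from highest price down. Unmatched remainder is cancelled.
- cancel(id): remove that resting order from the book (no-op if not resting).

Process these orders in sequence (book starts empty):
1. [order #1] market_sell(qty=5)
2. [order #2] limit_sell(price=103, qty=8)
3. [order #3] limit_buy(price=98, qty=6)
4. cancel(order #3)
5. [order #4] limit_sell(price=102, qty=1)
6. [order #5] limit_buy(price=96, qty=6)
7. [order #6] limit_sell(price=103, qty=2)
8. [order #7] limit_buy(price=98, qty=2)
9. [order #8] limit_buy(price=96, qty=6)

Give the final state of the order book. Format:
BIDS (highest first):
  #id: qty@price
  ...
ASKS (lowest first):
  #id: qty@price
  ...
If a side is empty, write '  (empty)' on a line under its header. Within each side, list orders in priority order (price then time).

After op 1 [order #1] market_sell(qty=5): fills=none; bids=[-] asks=[-]
After op 2 [order #2] limit_sell(price=103, qty=8): fills=none; bids=[-] asks=[#2:8@103]
After op 3 [order #3] limit_buy(price=98, qty=6): fills=none; bids=[#3:6@98] asks=[#2:8@103]
After op 4 cancel(order #3): fills=none; bids=[-] asks=[#2:8@103]
After op 5 [order #4] limit_sell(price=102, qty=1): fills=none; bids=[-] asks=[#4:1@102 #2:8@103]
After op 6 [order #5] limit_buy(price=96, qty=6): fills=none; bids=[#5:6@96] asks=[#4:1@102 #2:8@103]
After op 7 [order #6] limit_sell(price=103, qty=2): fills=none; bids=[#5:6@96] asks=[#4:1@102 #2:8@103 #6:2@103]
After op 8 [order #7] limit_buy(price=98, qty=2): fills=none; bids=[#7:2@98 #5:6@96] asks=[#4:1@102 #2:8@103 #6:2@103]
After op 9 [order #8] limit_buy(price=96, qty=6): fills=none; bids=[#7:2@98 #5:6@96 #8:6@96] asks=[#4:1@102 #2:8@103 #6:2@103]

Answer: BIDS (highest first):
  #7: 2@98
  #5: 6@96
  #8: 6@96
ASKS (lowest first):
  #4: 1@102
  #2: 8@103
  #6: 2@103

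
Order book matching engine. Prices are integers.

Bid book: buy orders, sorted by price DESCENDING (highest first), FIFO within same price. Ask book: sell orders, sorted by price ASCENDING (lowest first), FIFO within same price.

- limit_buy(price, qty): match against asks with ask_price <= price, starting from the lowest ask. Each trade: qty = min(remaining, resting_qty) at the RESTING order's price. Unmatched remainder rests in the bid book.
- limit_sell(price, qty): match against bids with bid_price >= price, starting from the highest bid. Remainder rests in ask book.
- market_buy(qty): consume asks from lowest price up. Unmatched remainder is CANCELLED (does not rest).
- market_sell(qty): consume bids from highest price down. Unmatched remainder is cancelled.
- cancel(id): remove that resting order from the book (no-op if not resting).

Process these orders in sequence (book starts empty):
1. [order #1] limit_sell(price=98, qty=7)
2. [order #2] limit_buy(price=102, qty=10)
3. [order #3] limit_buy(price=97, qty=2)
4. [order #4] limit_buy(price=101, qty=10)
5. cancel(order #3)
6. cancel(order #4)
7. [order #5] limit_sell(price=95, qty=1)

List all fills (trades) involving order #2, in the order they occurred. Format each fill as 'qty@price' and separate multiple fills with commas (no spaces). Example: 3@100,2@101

Answer: 7@98,1@102

Derivation:
After op 1 [order #1] limit_sell(price=98, qty=7): fills=none; bids=[-] asks=[#1:7@98]
After op 2 [order #2] limit_buy(price=102, qty=10): fills=#2x#1:7@98; bids=[#2:3@102] asks=[-]
After op 3 [order #3] limit_buy(price=97, qty=2): fills=none; bids=[#2:3@102 #3:2@97] asks=[-]
After op 4 [order #4] limit_buy(price=101, qty=10): fills=none; bids=[#2:3@102 #4:10@101 #3:2@97] asks=[-]
After op 5 cancel(order #3): fills=none; bids=[#2:3@102 #4:10@101] asks=[-]
After op 6 cancel(order #4): fills=none; bids=[#2:3@102] asks=[-]
After op 7 [order #5] limit_sell(price=95, qty=1): fills=#2x#5:1@102; bids=[#2:2@102] asks=[-]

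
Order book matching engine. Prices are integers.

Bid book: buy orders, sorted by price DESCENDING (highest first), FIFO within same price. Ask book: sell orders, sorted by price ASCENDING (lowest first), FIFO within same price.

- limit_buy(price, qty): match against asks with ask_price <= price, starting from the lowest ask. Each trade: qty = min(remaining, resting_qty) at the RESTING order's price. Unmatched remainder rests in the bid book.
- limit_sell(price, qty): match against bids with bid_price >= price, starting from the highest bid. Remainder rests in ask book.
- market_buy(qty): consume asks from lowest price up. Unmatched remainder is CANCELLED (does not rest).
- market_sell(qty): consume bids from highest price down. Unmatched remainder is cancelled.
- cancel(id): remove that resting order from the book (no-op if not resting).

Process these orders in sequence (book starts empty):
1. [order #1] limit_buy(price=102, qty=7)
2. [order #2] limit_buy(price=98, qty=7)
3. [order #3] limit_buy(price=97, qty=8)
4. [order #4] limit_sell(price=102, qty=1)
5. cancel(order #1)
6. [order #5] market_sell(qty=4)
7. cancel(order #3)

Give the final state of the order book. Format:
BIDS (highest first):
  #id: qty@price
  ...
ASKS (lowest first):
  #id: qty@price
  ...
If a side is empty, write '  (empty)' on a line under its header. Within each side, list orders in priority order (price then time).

After op 1 [order #1] limit_buy(price=102, qty=7): fills=none; bids=[#1:7@102] asks=[-]
After op 2 [order #2] limit_buy(price=98, qty=7): fills=none; bids=[#1:7@102 #2:7@98] asks=[-]
After op 3 [order #3] limit_buy(price=97, qty=8): fills=none; bids=[#1:7@102 #2:7@98 #3:8@97] asks=[-]
After op 4 [order #4] limit_sell(price=102, qty=1): fills=#1x#4:1@102; bids=[#1:6@102 #2:7@98 #3:8@97] asks=[-]
After op 5 cancel(order #1): fills=none; bids=[#2:7@98 #3:8@97] asks=[-]
After op 6 [order #5] market_sell(qty=4): fills=#2x#5:4@98; bids=[#2:3@98 #3:8@97] asks=[-]
After op 7 cancel(order #3): fills=none; bids=[#2:3@98] asks=[-]

Answer: BIDS (highest first):
  #2: 3@98
ASKS (lowest first):
  (empty)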